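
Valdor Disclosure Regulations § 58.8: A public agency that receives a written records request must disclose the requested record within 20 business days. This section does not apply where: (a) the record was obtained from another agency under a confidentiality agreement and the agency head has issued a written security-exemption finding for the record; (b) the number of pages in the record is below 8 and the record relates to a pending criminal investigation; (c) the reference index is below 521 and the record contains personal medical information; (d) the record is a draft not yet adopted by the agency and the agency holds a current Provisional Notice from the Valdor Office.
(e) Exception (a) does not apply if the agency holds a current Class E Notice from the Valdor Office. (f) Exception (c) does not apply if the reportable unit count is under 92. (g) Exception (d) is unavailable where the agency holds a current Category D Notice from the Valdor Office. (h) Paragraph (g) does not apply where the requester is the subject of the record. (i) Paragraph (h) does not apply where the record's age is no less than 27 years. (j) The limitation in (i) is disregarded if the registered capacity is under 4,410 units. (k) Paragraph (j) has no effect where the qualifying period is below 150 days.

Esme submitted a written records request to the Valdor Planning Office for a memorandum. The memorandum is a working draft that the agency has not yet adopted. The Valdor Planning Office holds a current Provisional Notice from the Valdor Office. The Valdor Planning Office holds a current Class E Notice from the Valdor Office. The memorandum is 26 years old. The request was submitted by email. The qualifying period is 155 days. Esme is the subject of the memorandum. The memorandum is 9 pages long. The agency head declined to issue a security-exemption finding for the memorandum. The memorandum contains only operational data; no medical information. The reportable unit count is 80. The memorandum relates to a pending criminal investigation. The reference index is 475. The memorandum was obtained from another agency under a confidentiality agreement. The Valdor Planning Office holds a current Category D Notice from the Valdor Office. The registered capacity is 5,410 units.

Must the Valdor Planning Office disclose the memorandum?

No — exception (d) applies; the Valdor Planning Office is not required to disclose the memorandum.

Exception (a) fails — the agency head declined to issue a security-exemption finding.
Exception (b) fails — the number of pages in the record is 9, not below 8.
Exception (c) requires that the record contains personal medical information; but the memorandum contains only operational data, so (c) is unavailable.
Exception (d)'s conditions are all satisfied: the memorandum is an unadopted draft; a current Provisional Notice is held. Considering the limiting provisions: (g) would limit (d) — a current Category D Notice is held — but (h) sets (g) aside: (h) operates against (g): Esme is the subject of the memorandum. (i) is not triggered (the record's age is 26 years, short of 27 years), so (h) stands. (d) remains available.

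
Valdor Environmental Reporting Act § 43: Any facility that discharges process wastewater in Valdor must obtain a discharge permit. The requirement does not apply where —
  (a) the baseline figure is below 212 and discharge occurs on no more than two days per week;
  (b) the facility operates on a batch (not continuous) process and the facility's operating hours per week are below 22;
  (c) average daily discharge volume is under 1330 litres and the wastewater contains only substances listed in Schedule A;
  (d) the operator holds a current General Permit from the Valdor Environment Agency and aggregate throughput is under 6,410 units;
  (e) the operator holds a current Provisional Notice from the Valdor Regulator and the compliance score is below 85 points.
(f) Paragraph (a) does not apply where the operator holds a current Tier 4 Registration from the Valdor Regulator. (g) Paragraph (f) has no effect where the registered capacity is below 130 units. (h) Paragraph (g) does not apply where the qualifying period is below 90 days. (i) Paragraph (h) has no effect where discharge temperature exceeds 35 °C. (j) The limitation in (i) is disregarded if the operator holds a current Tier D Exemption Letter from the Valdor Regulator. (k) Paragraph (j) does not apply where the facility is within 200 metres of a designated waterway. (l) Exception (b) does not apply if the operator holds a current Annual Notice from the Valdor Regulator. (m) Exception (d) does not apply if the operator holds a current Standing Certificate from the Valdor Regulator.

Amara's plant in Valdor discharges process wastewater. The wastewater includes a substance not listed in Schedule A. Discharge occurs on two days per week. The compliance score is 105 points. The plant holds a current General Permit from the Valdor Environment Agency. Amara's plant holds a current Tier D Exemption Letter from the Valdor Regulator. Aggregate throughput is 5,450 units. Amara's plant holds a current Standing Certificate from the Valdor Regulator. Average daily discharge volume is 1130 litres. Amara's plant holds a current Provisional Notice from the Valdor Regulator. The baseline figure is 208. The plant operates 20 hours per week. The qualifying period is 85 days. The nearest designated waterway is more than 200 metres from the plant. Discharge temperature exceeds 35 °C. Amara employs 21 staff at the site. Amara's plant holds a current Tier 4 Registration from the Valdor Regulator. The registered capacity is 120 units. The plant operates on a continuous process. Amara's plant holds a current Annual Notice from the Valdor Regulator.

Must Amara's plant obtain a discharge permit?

Exception (a): the baseline figure is 208, below the 212 limit; discharge occurs on no more than two days per week — every condition holds. But: (f) is triggered — a current Tier 4 Registration is held. (g) is engaged (the registered capacity is 120 units, below the 130 units limit), but is displaced by (h): (h) operates against (g): the qualifying period is 85 days, below the 90 days limit. (i) would limit (h) — discharge temperature exceeds 35 °C — but (j) sets (i) aside: (j) is engaged — a current Tier D Exemption Letter is held. (k), which would lift (j), does not operate here — the plant is more than 200 m from any designated waterway. So (a) is unavailable.
Exception (b) requires that the facility operates on a batch (not continuous) process; but the facility operates on a continuous process, so (b) is unavailable.
Exception (c) requires that the wastewater contains only substances listed in Schedule A; but the wastewater includes a non-Schedule-A substance, so (c) is unavailable.
Exception (d): a current General Permit is held; aggregate throughput is 5,450 units, under the 6,410 units limit — every condition holds. But: (m) applies — a current Standing Certificate is held. So (d) is unavailable.
Exception (e) does not apply: the compliance score is 105 points, not below 85 points.
No exception displaces § 43.

Yes — Amara's plant must obtain a discharge permit.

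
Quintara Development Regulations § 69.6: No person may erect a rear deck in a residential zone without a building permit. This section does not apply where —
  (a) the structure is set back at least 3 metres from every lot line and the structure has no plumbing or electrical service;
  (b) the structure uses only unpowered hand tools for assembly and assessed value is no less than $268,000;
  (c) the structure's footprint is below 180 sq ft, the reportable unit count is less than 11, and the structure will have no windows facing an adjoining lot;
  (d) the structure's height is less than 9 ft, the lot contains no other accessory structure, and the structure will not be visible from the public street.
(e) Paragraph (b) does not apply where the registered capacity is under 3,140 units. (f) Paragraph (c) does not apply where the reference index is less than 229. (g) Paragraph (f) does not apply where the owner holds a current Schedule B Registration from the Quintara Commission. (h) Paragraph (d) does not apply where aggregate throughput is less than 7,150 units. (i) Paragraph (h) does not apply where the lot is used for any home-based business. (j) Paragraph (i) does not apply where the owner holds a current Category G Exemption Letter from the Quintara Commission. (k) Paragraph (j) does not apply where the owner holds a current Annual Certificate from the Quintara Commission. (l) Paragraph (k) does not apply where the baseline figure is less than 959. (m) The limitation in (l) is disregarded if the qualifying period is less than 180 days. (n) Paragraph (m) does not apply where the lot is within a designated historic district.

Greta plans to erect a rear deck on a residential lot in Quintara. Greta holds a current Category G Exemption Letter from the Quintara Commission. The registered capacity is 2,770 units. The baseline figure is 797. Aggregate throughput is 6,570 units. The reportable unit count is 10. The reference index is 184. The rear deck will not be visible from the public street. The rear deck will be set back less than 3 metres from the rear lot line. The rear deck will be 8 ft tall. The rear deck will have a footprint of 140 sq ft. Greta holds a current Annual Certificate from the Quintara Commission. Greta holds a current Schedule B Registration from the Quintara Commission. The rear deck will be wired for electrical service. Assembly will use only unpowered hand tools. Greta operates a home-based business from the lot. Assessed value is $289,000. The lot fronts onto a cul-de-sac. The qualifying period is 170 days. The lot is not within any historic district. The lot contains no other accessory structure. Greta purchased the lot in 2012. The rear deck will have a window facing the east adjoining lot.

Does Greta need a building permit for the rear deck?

Exception (a) fails — the rear setback is under 3 m.
Exception (b) is satisfied on its face — assembly uses only hand tools; assessed value is $289,000, meeting the $268,000 threshold. However, paragraph (e) must be considered: (e) operates — the registered capacity is 2,770 units, under the 3,140 units limit. (b) is therefore removed.
Exception (c) fails — a window faces an adjoining lot.
All of (d)'s requirements are met (the structure's height is 8 ft, less than the 9 ft limit; the lot has no other accessory structure; the structure will not be visible from the street). Considering the limiting provisions: (h) would limit (d) — aggregate throughput is 6,570 units, less than the 7,150 units limit — but (i) sets (h) aside: (i) operates against (h): a home-based business operates on the lot. (j) would limit (i) — a current Category G Exemption Letter is held — but (k) sets (j) aside: (k) operates — a current Annual Certificate is held. (l) is engaged (the baseline figure is 797, less than the 959 limit), but yields to (m): (m) operates against (l): the qualifying period is 170 days, less than the 180 days limit. (n), which would lift (m), does not operate here — the lot is not in a historic district. So (d) applies.

No — exception (d) applies; Greta does not need a building permit.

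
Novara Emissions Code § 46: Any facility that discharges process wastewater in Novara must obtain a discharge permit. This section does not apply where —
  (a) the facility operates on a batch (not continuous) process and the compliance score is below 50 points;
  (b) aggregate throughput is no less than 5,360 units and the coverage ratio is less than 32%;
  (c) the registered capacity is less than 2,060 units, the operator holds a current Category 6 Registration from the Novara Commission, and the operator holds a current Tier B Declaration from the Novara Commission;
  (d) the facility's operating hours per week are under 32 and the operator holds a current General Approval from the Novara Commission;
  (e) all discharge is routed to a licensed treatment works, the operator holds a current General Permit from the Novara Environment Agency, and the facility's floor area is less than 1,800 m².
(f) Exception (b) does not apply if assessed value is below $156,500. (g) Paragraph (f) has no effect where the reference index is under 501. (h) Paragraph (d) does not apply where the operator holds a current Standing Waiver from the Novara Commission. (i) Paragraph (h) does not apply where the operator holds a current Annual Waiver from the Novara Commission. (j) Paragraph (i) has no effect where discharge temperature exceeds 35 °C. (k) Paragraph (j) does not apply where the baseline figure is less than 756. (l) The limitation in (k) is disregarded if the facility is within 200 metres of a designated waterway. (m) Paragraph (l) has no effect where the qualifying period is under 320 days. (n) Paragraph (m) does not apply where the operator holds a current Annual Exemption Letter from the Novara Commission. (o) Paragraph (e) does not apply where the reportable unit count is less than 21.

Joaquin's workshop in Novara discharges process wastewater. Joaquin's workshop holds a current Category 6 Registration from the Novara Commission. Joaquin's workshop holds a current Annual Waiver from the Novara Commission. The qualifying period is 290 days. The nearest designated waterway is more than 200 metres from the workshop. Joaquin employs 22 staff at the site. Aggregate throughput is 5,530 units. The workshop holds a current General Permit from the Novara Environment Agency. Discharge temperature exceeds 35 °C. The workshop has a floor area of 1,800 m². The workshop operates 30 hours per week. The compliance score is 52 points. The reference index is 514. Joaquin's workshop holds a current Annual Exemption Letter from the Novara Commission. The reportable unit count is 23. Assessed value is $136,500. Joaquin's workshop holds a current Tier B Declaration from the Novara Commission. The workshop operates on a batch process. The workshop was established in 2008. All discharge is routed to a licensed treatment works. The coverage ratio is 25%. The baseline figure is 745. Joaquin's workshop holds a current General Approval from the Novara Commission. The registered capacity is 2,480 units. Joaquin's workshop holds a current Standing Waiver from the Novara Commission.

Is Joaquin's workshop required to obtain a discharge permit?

Exception (a) does not apply: the compliance score is 52 points, not below 50 points.
Exception (b) is satisfied on its face — aggregate throughput is 5,530 units, meeting the 5,360 units threshold; the coverage ratio is 25%, less than the 32% limit. However, paragraphs (f)–(g) must be considered: (f) operates — assessed value is $136,500, below the $156,500 limit. (g), which would lift (f), is inapplicable — the reference index is 514, not under 501. (b) is therefore removed.
Exception (c) fails — the registered capacity is 2,480 units, not less than 2,060 units.
Exception (d) is satisfied on its face — the facility's operating hours per week are 30, under the 32 limit; a current General Approval is held. Considering the limiting provisions: (h) would limit (d) — a current Standing Waiver is held — but (i) sets (h) aside: (i) operates against (h): a current Annual Waiver is held. (j) is triggered (discharge temperature exceeds 35 °C), but is displaced by (k): (k) operates against (j): the baseline figure is 745, less than the 756 limit. (l) is inapplicable (the workshop is more than 200 m from any designated waterway), so (k) stands. Exception (d) stands.
Exception (e) does not apply: the facility's floor area is 1,800 m², not less than 1,800 m².

No — exception (d) applies; Joaquin's workshop is not required to obtain a discharge permit.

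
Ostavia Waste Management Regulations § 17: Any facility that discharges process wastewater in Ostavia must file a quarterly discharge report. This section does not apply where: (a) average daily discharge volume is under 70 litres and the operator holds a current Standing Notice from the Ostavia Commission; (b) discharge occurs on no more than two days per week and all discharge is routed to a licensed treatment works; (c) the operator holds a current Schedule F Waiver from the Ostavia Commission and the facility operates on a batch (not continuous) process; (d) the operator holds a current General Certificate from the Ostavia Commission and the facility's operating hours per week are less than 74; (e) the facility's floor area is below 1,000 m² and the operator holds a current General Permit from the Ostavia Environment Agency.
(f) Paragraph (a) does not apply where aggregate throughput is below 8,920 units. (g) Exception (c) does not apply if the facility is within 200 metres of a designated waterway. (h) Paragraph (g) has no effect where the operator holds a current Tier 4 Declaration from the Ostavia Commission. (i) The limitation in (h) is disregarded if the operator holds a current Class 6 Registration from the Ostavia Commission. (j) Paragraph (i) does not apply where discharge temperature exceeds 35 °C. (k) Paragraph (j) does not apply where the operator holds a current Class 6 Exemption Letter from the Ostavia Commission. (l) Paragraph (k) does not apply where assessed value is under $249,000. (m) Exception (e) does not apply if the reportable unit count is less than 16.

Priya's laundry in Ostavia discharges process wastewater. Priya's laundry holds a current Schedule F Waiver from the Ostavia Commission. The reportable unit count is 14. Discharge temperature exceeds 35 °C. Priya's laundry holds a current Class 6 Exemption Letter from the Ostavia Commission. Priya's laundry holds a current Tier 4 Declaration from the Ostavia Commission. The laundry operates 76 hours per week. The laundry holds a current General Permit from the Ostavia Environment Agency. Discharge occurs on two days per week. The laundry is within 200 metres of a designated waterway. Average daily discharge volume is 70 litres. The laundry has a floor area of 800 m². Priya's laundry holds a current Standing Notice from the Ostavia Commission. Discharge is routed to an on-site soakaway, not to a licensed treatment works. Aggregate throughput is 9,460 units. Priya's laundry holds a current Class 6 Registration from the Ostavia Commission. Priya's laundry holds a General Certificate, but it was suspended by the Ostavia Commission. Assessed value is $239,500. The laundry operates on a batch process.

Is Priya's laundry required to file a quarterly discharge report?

Exception (a) fails — average daily discharge volume is 70 litres, not under 70 litres.
Exception (b) requires that all discharge is routed to a licensed treatment works; but discharge is not routed to a licensed treatment works, so (b) is unavailable.
Exception (c): a current Schedule F Waiver is held; the facility operates on a batch process — every condition holds. Applying paragraphs (g)–(l): (g) operates (the laundry is within 200 m of a designated waterway), but is overridden by (h): (h) operates against (g): a current Tier 4 Declaration is held. (i) would limit (h) — a current Class 6 Registration is held — but (j) sets (i) aside: (j) is triggered — discharge temperature exceeds 35 °C. (k) would limit (j) — a current Class 6 Exemption Letter is held — but (l) sets (k) aside: (l) operates against (k): assessed value is $239,500, under the $249,000 limit. Exception (c) stands.
Exception (d) fails — no current General Certificate is held.
All of (e)'s requirements are met (the facility's floor area is 800 m², below the 1,000 m² limit; a current General Permit is held). Turning to paragraph (m): (m) operates against (e): the reportable unit count is 14, less than the 16 limit. So (e) is unavailable.

No — exception (c) applies; Priya's laundry is not required to file a quarterly discharge report.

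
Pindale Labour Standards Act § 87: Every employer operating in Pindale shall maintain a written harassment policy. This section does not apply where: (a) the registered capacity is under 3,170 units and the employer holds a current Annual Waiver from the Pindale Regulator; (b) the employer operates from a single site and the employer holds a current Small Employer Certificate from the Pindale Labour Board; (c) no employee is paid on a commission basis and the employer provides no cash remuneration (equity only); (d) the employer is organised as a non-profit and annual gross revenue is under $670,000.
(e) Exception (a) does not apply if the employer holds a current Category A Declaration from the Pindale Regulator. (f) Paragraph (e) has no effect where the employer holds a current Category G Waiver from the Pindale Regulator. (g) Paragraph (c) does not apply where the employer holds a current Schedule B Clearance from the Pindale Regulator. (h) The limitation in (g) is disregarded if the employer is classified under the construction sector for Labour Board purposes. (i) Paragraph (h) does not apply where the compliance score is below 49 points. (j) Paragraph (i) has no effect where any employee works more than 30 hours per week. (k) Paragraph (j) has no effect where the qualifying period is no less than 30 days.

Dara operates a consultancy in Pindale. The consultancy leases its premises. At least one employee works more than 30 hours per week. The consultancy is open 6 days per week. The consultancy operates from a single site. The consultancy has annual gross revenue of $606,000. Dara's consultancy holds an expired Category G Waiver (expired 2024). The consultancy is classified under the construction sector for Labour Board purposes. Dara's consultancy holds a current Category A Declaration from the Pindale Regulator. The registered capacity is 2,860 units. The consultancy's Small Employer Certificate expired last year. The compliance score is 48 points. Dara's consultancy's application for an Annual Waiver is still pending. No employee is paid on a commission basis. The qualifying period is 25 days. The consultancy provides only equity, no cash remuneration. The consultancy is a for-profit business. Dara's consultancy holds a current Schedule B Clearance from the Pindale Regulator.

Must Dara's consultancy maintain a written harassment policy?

No — exception (c) applies; Dara's consultancy is not required to maintain a written harassment policy.

Exception (a) requires that the employer holds a current Annual Waiver from the Pindale Regulator; but the Annual Waiver is not current, so (a) is unavailable.
Exception (b) does not apply: the Small Employer Certificate has expired.
Exception (c): no employee is paid on commission; remuneration is equity-only — every condition holds. As to paragraphs (g)–(k): (g) is engaged (a current Schedule B Clearance is held), but yields to (h): (h) operates — the consultancy is classified under the construction sector. (i) is triggered (the compliance score is 48 points, below the 49 points limit), but is itself disapplied by (j): (j) operates against (i): at least one employee exceeds 30 hours/week. (k), which would lift (j), is not engaged — the qualifying period is 25 days, short of 30 days. Exception (c) stands.
Exception (d) fails — the employer is for-profit.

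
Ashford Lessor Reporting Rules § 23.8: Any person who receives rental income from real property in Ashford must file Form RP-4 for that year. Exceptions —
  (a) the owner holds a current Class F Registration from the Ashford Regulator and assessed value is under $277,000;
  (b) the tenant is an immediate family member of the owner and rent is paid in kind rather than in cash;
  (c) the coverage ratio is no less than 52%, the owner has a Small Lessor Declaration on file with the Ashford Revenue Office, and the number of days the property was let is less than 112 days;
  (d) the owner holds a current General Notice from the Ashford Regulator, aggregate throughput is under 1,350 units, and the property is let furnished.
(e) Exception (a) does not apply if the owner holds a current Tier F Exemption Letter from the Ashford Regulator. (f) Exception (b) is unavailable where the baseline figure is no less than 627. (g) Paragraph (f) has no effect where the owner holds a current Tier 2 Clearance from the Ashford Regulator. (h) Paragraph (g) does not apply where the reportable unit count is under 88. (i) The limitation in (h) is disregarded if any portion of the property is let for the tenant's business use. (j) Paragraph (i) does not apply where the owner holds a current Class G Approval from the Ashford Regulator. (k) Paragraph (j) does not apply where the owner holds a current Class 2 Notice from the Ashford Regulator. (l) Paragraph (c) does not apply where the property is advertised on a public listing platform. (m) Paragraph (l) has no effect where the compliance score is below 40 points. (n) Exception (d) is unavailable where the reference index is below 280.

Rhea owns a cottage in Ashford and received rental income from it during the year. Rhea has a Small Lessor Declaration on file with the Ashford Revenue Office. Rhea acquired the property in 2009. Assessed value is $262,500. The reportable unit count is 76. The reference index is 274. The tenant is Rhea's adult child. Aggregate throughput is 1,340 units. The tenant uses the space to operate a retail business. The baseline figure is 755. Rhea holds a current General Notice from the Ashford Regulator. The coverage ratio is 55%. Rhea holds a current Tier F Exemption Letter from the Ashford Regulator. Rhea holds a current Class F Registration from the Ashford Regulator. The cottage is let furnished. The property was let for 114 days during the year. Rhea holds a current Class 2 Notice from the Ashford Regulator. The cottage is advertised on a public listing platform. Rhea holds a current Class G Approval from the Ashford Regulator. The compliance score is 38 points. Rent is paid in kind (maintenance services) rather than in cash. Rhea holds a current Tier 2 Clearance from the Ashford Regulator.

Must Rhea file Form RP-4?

Exception (a) is satisfied on its face — a current Class F Registration is held; assessed value is $262,500, under the $277,000 limit. But: (e) is triggered — a current Tier F Exemption Letter is held. (a) is therefore removed.
Exception (b): the tenant is an immediate family member; rent is paid in kind — every condition holds. Under paragraphs (f)–(k): (f) is engaged (the baseline figure is 755, meeting the 627 threshold), but is itself disapplied by (g): (g) is triggered — a current Tier 2 Clearance is held. (h) is engaged (the reportable unit count is 76, under the 88 limit), but yields to (i): (i) is triggered — the space is let for business use. (j) is engaged (a current Class G Approval is held), but is displaced by (k): (k) operates against (j): a current Class 2 Notice is held. (b) remains available.
Exception (c) requires that the number of days the property was let is less than 112 days; but the number of days the property was let is 114 days, not less than 112 days, so (c) is unavailable.
Exception (d): a current General Notice is held; aggregate throughput is 1,340 units, under the 1,350 units limit; the property is let furnished — every condition holds. But: (n) is engaged — the reference index is 274, below the 280 limit. (d) is therefore removed.

No — exception (b) applies; Rhea is not required to file Form RP-4.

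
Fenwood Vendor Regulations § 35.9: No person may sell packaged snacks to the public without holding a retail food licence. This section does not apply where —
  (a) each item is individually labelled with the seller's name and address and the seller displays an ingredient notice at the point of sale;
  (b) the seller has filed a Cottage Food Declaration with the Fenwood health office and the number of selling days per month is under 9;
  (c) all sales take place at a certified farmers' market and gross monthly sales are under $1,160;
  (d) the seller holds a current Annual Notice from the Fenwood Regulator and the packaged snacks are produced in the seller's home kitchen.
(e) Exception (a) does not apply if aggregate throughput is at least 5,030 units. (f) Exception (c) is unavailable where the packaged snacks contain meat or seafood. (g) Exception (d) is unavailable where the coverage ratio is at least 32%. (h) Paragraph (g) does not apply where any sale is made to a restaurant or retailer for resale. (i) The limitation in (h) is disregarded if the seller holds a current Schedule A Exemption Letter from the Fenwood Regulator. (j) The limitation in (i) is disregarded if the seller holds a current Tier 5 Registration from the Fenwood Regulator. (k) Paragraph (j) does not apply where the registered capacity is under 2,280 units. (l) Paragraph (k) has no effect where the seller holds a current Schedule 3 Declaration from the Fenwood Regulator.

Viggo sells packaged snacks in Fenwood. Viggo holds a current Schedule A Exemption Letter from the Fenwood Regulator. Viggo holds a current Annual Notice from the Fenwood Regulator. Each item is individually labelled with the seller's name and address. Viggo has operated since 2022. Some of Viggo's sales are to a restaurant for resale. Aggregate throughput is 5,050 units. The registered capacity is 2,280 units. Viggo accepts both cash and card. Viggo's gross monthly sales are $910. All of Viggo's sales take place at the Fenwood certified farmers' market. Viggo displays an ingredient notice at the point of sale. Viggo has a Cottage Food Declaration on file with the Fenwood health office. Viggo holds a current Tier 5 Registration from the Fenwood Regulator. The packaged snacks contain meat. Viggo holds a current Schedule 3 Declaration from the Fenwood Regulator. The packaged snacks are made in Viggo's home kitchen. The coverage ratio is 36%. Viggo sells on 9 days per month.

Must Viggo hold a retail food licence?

Exception (a)'s conditions are all satisfied: items are individually labelled; an ingredient notice is displayed. But: (e) operates against (a): aggregate throughput is 5,050 units, meeting the 5,030 units threshold. (a) is therefore removed.
Exception (b) fails — the number of selling days per month is 9, not under 9.
Exception (c) is satisfied on its face — all sales are at a certified farmers' market; gross monthly sales are $910, under the $1,160 limit. However, paragraph (f) must be considered: (f) operates against (c): the packaged snacks contain meat. Exception (c) does not apply.
Exception (d): a current Annual Notice is held; the packaged snacks are home-kitchen produced — every condition holds. Considering the limiting provisions: (g) is triggered (the coverage ratio is 36%, meeting the 32% threshold), but is set aside by (h): (h) operates against (g): some sales are to a restaurant for resale. (i) would limit (h) — a current Schedule A Exemption Letter is held — but (j) sets (i) aside: (j) operates against (i): a current Tier 5 Registration is held. (k) does not operate here (the registered capacity is 2,280 units, not under 2,280 units), so (j) stands. (d) remains available.

No — exception (d) applies; Viggo is not required to hold a retail food licence.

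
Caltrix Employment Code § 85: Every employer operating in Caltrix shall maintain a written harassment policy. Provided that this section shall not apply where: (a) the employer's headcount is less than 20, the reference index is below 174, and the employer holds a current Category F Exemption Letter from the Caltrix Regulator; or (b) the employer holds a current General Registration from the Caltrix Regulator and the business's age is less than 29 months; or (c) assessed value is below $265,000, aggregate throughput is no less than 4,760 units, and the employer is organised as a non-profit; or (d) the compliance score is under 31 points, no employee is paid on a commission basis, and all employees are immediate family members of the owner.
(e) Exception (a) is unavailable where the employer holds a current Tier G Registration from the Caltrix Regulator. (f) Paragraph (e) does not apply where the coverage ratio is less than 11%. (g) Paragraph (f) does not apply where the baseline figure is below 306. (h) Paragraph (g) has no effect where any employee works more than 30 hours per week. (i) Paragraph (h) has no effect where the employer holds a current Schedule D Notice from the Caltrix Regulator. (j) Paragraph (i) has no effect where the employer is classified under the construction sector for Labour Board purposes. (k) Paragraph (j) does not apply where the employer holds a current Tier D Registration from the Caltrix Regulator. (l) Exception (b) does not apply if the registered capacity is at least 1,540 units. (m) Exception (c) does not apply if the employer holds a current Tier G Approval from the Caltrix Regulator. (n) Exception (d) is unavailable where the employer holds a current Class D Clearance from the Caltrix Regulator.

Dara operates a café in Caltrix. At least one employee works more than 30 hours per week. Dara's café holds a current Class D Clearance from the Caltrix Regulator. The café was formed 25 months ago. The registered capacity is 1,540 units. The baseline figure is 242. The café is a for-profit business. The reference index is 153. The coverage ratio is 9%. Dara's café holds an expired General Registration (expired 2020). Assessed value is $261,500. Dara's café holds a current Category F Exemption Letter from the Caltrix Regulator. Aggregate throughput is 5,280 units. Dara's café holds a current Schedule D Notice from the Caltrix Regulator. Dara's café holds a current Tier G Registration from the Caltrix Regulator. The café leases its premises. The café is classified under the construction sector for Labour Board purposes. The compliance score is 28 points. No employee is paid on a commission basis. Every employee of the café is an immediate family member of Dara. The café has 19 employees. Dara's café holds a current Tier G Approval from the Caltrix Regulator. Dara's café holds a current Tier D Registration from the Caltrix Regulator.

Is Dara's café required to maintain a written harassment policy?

Yes — Dara's café must maintain a written harassment policy.

Exception (a): the employer's headcount is 19, less than the 20 limit; the reference index is 153, below the 174 limit; a current Category F Exemption Letter is held — every condition holds. Turning to paragraphs (e)–(k): (e) operates against (a): a current Tier G Registration is held. (f) would limit (e) — the coverage ratio is 9%, less than the 11% limit — but (g) sets (f) aside: (g) operates against (f): the baseline figure is 242, below the 306 limit. (h) would limit (g) — at least one employee exceeds 30 hours/week — but (i) sets (h) aside: (i) operates against (h): a current Schedule D Notice is held. (j) is triggered (the café is classified under the construction sector), but is set aside by (k): (k) operates — a current Tier D Registration is held. So (a) is unavailable.
Exception (b) requires that the employer holds a current General Registration from the Caltrix Regulator; but no current General Registration is held, so (b) is unavailable.
Exception (c) does not apply: the employer is for-profit.
Exception (d) is satisfied on its face — the compliance score is 28 points, under the 31 points limit; no employee is paid on commission; every employee is an immediate family member. But: (n) is engaged — a current Class D Clearance is held. Exception (d) does not apply.
No exception displaces § 85.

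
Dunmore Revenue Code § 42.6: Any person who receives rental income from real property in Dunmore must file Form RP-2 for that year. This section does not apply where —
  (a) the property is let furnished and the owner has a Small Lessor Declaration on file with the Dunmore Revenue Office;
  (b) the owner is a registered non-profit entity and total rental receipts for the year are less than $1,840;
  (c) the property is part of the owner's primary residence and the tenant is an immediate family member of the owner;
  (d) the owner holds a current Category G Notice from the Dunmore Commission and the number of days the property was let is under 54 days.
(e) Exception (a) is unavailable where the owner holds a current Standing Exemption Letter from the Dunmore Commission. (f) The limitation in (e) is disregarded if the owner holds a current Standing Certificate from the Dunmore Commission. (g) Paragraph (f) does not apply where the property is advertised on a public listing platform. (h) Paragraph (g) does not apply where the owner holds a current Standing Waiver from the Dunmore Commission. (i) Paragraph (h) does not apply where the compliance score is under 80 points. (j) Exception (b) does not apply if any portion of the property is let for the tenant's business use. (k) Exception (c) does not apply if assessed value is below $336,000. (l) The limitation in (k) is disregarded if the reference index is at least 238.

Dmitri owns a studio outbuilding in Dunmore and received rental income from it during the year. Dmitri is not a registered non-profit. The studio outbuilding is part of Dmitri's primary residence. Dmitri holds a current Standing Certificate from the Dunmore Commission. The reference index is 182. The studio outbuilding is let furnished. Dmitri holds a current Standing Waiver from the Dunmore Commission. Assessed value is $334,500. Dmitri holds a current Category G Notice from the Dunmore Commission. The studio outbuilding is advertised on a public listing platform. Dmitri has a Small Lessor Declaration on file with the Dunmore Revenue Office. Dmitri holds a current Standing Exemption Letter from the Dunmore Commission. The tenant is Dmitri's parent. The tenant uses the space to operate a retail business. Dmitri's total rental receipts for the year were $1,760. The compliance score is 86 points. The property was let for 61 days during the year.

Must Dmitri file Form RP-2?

No — exception (a) applies; Dmitri is not required to file Form RP-2.

Exception (a): the property is let furnished; a Small Lessor Declaration is on file — every condition holds. Considering the limiting provisions: (e) would limit (a) — a current Standing Exemption Letter is held — but (f) sets (e) aside: (f) applies — a current Standing Certificate is held. (g) would limit (f) — the property is publicly advertised — but (h) sets (g) aside: (h) operates against (g): a current Standing Waiver is held. (i), which would lift (h), is not triggered — the compliance score is 86 points, not under 80 points. (a) remains available.
Exception (b) does not apply: Dmitri is not a registered non-profit.
Exception (c)'s conditions are all satisfied: the studio outbuilding is part of the primary residence; the tenant is an immediate family member. Turning to paragraphs (k)–(l): (k) operates against (c): assessed value is $334,500, below the $336,000 limit. (l), which would lift (k), does not operate here — the reference index is 182, short of 238. Exception (c) does not apply.
Exception (d) does not apply: the number of days the property was let is 61 days, not under 54 days.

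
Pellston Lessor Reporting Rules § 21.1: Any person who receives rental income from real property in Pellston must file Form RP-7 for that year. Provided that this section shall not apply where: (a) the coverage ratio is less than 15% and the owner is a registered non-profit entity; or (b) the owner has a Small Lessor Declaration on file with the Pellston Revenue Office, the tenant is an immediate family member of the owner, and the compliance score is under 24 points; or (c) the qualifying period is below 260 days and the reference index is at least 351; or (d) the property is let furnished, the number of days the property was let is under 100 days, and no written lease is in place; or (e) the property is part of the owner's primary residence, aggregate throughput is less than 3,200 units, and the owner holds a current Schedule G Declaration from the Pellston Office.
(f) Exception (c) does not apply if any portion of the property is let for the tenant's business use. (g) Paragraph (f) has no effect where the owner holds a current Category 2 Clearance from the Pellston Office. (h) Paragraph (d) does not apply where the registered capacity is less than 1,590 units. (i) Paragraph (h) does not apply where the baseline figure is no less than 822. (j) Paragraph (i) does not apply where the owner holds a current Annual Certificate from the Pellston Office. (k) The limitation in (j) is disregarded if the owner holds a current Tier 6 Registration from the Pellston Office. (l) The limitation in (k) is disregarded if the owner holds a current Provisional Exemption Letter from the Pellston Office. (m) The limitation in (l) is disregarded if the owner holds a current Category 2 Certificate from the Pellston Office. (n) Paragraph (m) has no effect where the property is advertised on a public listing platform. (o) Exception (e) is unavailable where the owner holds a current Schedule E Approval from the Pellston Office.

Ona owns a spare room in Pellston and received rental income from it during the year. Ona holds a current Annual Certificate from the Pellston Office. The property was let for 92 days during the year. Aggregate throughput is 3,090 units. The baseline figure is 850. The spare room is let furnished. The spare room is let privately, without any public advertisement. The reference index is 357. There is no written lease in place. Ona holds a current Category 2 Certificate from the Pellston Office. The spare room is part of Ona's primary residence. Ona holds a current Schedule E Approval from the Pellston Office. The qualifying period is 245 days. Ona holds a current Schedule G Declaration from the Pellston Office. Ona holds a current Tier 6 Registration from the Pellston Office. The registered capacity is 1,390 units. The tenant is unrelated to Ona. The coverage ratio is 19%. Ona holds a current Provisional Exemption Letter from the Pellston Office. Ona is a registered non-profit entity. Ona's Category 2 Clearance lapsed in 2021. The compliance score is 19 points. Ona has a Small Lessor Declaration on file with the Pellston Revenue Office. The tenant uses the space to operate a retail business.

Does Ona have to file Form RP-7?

Exception (a) does not apply: the coverage ratio is 19%, not less than 15%.
Exception (b) fails — the tenant is unrelated to the owner.
Exception (c): the qualifying period is 245 days, below the 260 days limit; the reference index is 357, meeting the 351 threshold — every condition holds. However, paragraphs (f)–(g) must be considered: (f) is engaged — the space is let for business use. (g) does not operate here (the Category 2 Clearance is not current), so (f) stands. Exception (c) does not apply.
All of (d)'s requirements are met (the property is let furnished; the number of days the property was let is 92 days, under the 100 days limit; there is no written lease). Applying paragraphs (h)–(n): (h) is engaged (the registered capacity is 1,390 units, less than the 1,590 units limit), but yields to (i): (i) operates against (h): the baseline figure is 850, meeting the 822 threshold. (j) would limit (i) — a current Annual Certificate is held — but (k) sets (j) aside: (k) operates against (j): a current Tier 6 Registration is held. (l) would limit (k) — a current Provisional Exemption Letter is held — but (m) sets (l) aside: (m) is triggered — a current Category 2 Certificate is held. (n), which would lift (m), is not engaged — the property is let privately without advertisement. (d) remains available.
All of (e)'s requirements are met (the spare room is part of the primary residence; aggregate throughput is 3,090 units, less than the 3,200 units limit; a current Schedule G Declaration is held). However, paragraph (o) must be considered: (o) applies — a current Schedule E Approval is held. (e) is therefore removed.

No — exception (d) applies; Ona is not required to file Form RP-7.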